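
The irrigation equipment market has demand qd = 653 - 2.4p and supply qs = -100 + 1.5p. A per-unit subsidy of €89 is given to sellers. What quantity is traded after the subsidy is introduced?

q' = 3533/13

Pre-subsidy: 653 - 2.4p = -100 + 1.5p gives p* = 2510/13, q* = 2465/13.
With the subsidy, sellers receive ps = pb + 89 for each unit, where pb is the price buyers pay.
Supply in terms of pb becomes qs = -100 + 1.5(pb + 89) = 33.5 + 1.5pb. Setting this equal to demand: 653 - 2.4pb = 33.5 + 1.5pb, so pb = 2065/13.
Sellers receive ps = 2065/13 + 89 = 3222/13; q' = 653 − 2.4·(2065/13) = 3533/13.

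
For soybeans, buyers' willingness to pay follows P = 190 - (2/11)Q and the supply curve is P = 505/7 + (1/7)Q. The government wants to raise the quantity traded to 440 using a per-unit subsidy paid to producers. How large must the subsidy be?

At Q = 440, from the demand curve buyers pay Pb = 190 − (2/11)·440 = 110; from the supply curve sellers need Ps = 505/7 + (1/7)·440 = 135.
The subsidy must fill the gap: s = Ps − Pb = 135 − 110 = 25.

Required subsidy s = 25 per unit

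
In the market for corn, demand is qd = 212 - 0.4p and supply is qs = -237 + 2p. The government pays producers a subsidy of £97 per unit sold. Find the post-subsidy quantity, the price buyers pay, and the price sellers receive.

Pre-subsidy: 212 - 0.4p = -237 + 2p gives p* = 2245/12, q* = 823/6.
With the subsidy, sellers receive ps = pb + 97 for each unit, where pb is the price buyers pay.
Supply in terms of pb becomes qs = -237 + 2(pb + 97) = -43 + 2pb. Setting this equal to demand: 212 - 0.4pb = -43 + 2pb, so pb = 106.25.
Sellers receive ps = 106.25 + 97 = 203.25; q' = 212 − 0.4·106.25 = 169.5.

q' = 169.5; buyers pay £106.25; sellers receive £203.25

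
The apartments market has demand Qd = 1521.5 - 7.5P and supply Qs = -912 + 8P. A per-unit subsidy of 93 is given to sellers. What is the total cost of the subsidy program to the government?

Pre-subsidy: 1521.5 - 7.5P = -912 + 8P gives P* = 157, Q* = 344.
With the subsidy, sellers receive Ps = Pb + 93 for each unit, where Pb is the price buyers pay.
Supply in terms of Pb becomes Qs = -912 + 8(Pb + 93) = -168 + 8Pb. Setting this equal to demand: 1521.5 - 7.5Pb = -168 + 8Pb, so Pb = 109.
Sellers receive Ps = 109 + 93 = 202; Q' = 1521.5 − 7.5·109 = 704.
Government outlay = subsidy × quantity = 93 × 704 = 65472.

Government cost = 65472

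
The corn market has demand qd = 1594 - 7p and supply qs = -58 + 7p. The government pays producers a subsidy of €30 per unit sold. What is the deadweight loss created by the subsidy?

Pre-subsidy: 1594 - 7p = -58 + 7p gives p* = 118, q* = 768.
With the subsidy, sellers receive ps = pb + 30 for each unit, where pb is the price buyers pay.
Supply in terms of pb becomes qs = -58 + 7(pb + 30) = 152 + 7pb. Setting this equal to demand: 1594 - 7pb = 152 + 7pb, so pb = 103.
Sellers receive ps = 103 + 30 = 133; q' = 1594 − 7·103 = 873.
The subsidy expands output by 873 − 768 = 105 past the efficient level; on those units the gap between marginal cost and willingness to pay runs from 0 up to 30.
DWL = ½ × 30 × 105 = 1575.

Deadweight loss = €1575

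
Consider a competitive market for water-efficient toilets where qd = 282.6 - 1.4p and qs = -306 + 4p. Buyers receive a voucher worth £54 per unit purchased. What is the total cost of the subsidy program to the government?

Pre-subsidy: 282.6 - 1.4p = -306 + 4p gives p* = 109, q* = 130.
With the rebate, buyers effectively pay pb = ps − 54, where ps is the price sellers receive.
Demand in terms of ps becomes qd = 282.6 − 1.4(ps − 54) = 358.2 - 1.4ps. Setting this equal to supply: 358.2 - 1.4ps = -306 + 4ps, so ps = 123.
Buyers pay pb = 123 − 54 = 69; q' = -306 + 4·123 = 186.
Government outlay = subsidy × quantity = 54 × 186 = 10044.

Government cost = £10044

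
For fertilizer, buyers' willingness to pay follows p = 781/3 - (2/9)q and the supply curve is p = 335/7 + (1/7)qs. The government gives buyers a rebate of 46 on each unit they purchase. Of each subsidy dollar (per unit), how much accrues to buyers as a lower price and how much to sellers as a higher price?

Buyers gain 28 per unit; sellers gain 18 per unit

Pre-subsidy: 781/3 - (2/9)q = 335/7 + (1/7)q gives q* = 582 and p* = 131.
With the rebate, buyers effectively pay pb = ps − 46, where ps is the price sellers receive.
On the curves, pb = 781/3 - (2/9)q and ps = 335/7 + (1/7)q; the wedge ps − pb = 46 gives 335/7 + (1/7)q − (781/3 - (2/9)q) = 46, so q' = 708.
Then pb = 781/3 − (2/9)·708 = 103 and ps = 335/7 + (1/7)·708 = 149.
Buyers' price falls by p* − pb = 131 − 103 = 28; sellers' price rises by ps − p* = 149 − 131 = 18.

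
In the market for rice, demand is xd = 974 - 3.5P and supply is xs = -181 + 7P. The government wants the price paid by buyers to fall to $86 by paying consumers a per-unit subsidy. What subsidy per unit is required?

At a buyer price of 86, quantity demanded is 974 − 3.5·86 = 673.
Sellers supply 673 only when they receive Ps with -181 + 7·Ps = 673, i.e. Ps = 122.
s = Ps − Pb = 122 − 86 = 36.

Required subsidy s = $36 per unit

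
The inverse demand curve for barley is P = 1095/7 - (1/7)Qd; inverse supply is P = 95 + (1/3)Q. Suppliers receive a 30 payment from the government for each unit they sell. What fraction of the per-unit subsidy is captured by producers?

Producer share = 0.7

Pre-subsidy: 1095/7 - (1/7)Q = 95 + (1/3)Q gives Q* = 129 and P* = 138.
With the subsidy, sellers receive Ps = Pb + 30 for each unit, where Pb is the price buyers pay.
On the curves, Pb = 1095/7 - (1/7)Q and Ps = 95 + (1/3)Q; the wedge Ps − Pb = 30 gives 95 + (1/3)Q − (1095/7 - (1/7)Q) = 30, so Q' = 192.
Then Pb = 1095/7 − (1/7)·192 = 129 and Ps = 95 + (1/3)·192 = 159.
Buyers' price falls by P* − Pb = 138 − 129 = 9; sellers' price rises by Ps − P* = 159 − 138 = 21.
So producers capture 21/30 = 0.7 of each unit of subsidy.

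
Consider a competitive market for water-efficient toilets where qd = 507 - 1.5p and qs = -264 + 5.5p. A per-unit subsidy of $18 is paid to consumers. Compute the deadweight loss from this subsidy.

Deadweight loss = 2673/14

Pre-subsidy: 507 - 1.5p = -264 + 5.5p gives p* = 771/7, q* = 4785/14.
With the rebate, buyers effectively pay pb = ps − 18, where ps is the price sellers receive.
Demand in terms of ps becomes qd = 507 − 1.5(ps − 18) = 534 - 1.5ps. Setting this equal to supply: 534 - 1.5ps = -264 + 5.5ps, so ps = 114.
Buyers pay pb = 114 − 18 = 96; q' = -264 + 5.5·114 = 363.
The subsidy expands output by 363 − 4785/14 = 297/14 past the efficient level; on those units the gap between marginal cost and willingness to pay runs from 0 up to 18.
DWL = ½ × 18 × 297/14 = 2673/14.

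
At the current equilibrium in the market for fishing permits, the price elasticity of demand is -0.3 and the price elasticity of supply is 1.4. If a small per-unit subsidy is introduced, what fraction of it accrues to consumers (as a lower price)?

Consumer share = 14/17

For a small subsidy around the equilibrium, the benefit split depends on the relative slopes, which at a point are proportional to the elasticities.
Buyer share = εs/(εs + |εd|) = 1.4/(1.4 + 0.3) = 14/17; seller share = |εd|/(εs + |εd|) = 3/17.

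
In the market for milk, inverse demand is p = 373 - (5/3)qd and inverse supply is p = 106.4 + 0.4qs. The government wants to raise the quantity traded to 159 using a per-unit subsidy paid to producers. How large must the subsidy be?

At q = 159, from the demand curve buyers pay pb = 373 − (5/3)·159 = 108; from the supply curve sellers need ps = 106.4 + 0.4·159 = 170.
The subsidy must fill the gap: s = ps − pb = 170 − 108 = 62.

Required subsidy s = 62 per unit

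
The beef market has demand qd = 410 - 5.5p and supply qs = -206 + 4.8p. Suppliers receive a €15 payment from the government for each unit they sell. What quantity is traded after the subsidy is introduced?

Pre-subsidy: 410 - 5.5p = -206 + 4.8p gives p* = 6160/103, q* = 8350/103.
With the subsidy, sellers receive ps = pb + 15 for each unit, where pb is the price buyers pay.
Supply in terms of pb becomes qs = -206 + 4.8(pb + 15) = -134 + 4.8pb. Setting this equal to demand: 410 - 5.5pb = -134 + 4.8pb, so pb = 5440/103.
Sellers receive ps = 5440/103 + 15 = 6985/103; q' = 410 − 5.5·(5440/103) = 12310/103.

q' = 12310/103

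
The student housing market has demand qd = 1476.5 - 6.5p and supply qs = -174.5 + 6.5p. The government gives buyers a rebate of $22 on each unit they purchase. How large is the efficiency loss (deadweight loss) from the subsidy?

Pre-subsidy: 1476.5 - 6.5p = -174.5 + 6.5p gives p* = 127, q* = 651.
With the rebate, buyers effectively pay pb = ps − 22, where ps is the price sellers receive.
Demand in terms of ps becomes qd = 1476.5 − 6.5(ps − 22) = 1619.5 - 6.5ps. Setting this equal to supply: 1619.5 - 6.5ps = -174.5 + 6.5ps, so ps = 138.
Buyers pay pb = 138 − 22 = 116; q' = -174.5 + 6.5·138 = 722.5.
The subsidy expands output by 722.5 − 651 = 71.5 past the efficient level; on those units the gap between marginal cost and willingness to pay runs from 0 up to 22.
DWL = ½ × 22 × 71.5 = 786.5.

Deadweight loss = $786.5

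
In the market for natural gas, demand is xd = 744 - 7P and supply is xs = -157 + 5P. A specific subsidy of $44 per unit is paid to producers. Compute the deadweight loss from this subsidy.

Pre-subsidy: 744 - 7P = -157 + 5P gives P* = 901/12, x* = 2621/12.
With the subsidy, sellers receive Ps = Pb + 44 for each unit, where Pb is the price buyers pay.
Supply in terms of Pb becomes xs = -157 + 5(Pb + 44) = 63 + 5Pb. Setting this equal to demand: 744 - 7Pb = 63 + 5Pb, so Pb = 56.75.
Sellers receive Ps = 56.75 + 44 = 100.75; x' = 744 − 7·56.75 = 346.75.
The subsidy expands output by 346.75 − 2621/12 = 385/3 past the efficient level; on those units the gap between marginal cost and willingness to pay runs from 0 up to 44.
DWL = ½ × 44 × 385/3 = 8470/3.

Deadweight loss = 8470/3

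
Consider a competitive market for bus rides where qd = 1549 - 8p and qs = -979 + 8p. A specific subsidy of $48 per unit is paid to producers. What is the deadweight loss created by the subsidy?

Deadweight loss = $4608

Pre-subsidy: 1549 - 8p = -979 + 8p gives p* = 158, q* = 285.
With the subsidy, sellers receive ps = pb + 48 for each unit, where pb is the price buyers pay.
Supply in terms of pb becomes qs = -979 + 8(pb + 48) = -595 + 8pb. Setting this equal to demand: 1549 - 8pb = -595 + 8pb, so pb = 134.
Sellers receive ps = 134 + 48 = 182; q' = 1549 − 8·134 = 477.
The subsidy expands output by 477 − 285 = 192 past the efficient level; on those units the gap between marginal cost and willingness to pay runs from 0 up to 48.
DWL = ½ × 48 × 192 = 4608.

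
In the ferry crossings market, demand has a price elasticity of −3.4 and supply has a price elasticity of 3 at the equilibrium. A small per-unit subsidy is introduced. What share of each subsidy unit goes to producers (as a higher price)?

For a small subsidy around the equilibrium, the benefit split depends on the relative slopes, which at a point are proportional to the elasticities.
Buyer share = εs/(εs + |εd|) = 3/(3 + 3.4) = 0.46875; seller share = |εd|/(εs + |εd|) = 0.53125.
So producers capture 0.53125 of the subsidy.

Producer share = 0.53125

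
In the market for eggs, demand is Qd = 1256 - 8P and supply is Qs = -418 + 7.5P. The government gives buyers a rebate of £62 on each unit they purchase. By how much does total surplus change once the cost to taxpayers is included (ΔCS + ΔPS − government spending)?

Net change in total surplus = -£7440

Pre-subsidy: 1256 - 8P = -418 + 7.5P gives P* = 108, Q* = 392.
With the rebate, buyers effectively pay Pb = Ps − 62, where Ps is the price sellers receive.
Demand in terms of Ps becomes Qd = 1256 − 8(Ps − 62) = 1752 - 8Ps. Setting this equal to supply: 1752 - 8Ps = -418 + 7.5Ps, so Ps = 140.
Buyers pay Pb = 140 − 62 = 78; Q' = -418 + 7.5·140 = 632.
ΔCS = ½(392 + 632)(108 − 78) = 15360; ΔPS = ½(392 + 632)(140 − 108) = 16384.
Government spending = 62 × 632 = 39184.
Net change = 15360 + 16384 − 39184 = -7440. The loss equals the DWL triangle ½·62·240.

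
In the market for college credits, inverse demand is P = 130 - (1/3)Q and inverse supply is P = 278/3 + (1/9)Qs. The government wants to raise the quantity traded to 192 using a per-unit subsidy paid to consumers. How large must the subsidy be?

Required subsidy s = 48 per unit

At Q = 192, from the demand curve buyers pay Pb = 130 − (1/3)·192 = 66; from the supply curve sellers need Ps = 278/3 + (1/9)·192 = 114.
The subsidy must fill the gap: s = Ps − Pb = 114 − 66 = 48.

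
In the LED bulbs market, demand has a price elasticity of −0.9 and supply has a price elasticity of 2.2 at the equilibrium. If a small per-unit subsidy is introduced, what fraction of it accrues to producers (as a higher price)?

Producer share = 9/31

For a small subsidy around the equilibrium, the benefit split depends on the relative slopes, which at a point are proportional to the elasticities.
Buyer share = εs/(εs + |εd|) = 2.2/(2.2 + 0.9) = 22/31; seller share = |εd|/(εs + |εd|) = 9/31.
So producers capture 9/31 of the subsidy.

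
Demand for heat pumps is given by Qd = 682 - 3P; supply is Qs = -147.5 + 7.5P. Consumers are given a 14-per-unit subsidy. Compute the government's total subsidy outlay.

Government cost = 6650

Pre-subsidy: 682 - 3P = -147.5 + 7.5P gives P* = 79, Q* = 445.
With the rebate, buyers effectively pay Pb = Ps − 14, where Ps is the price sellers receive.
Demand in terms of Ps becomes Qd = 682 − 3(Ps − 14) = 724 - 3Ps. Setting this equal to supply: 724 - 3Ps = -147.5 + 7.5Ps, so Ps = 83.
Buyers pay Pb = 83 − 14 = 69; Q' = -147.5 + 7.5·83 = 475.
Government outlay = subsidy × quantity = 14 × 475 = 6650.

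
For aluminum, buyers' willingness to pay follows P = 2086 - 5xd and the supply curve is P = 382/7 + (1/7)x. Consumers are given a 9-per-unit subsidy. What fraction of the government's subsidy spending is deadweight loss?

DWL / government spending = 7/3174

Pre-subsidy: 2086 - 5x = 382/7 + (1/7)x gives x* = 395 and P* = 111.
With the rebate, buyers effectively pay Pb = Ps − 9, where Ps is the price sellers receive.
On the curves, Pb = 2086 - 5x and Ps = 382/7 + (1/7)x; the wedge Ps − Pb = 9 gives 382/7 + (1/7)x − (2086 - 5x) = 9, so x' = 396.75.
Then Pb = 2086 − 5·396.75 = 102.25 and Ps = 382/7 + (1/7)·396.75 = 111.25.
ΔCS = ½(395 + 396.75)(111 − 102.25) = 3463.90625; ΔPS = ½(395 + 396.75)(111.25 − 111) = 98.96875.
Government spending = 9 × 396.75 = 3570.75.
DWL = ½ × 9 × (396.75 − 395) = 7.875; fraction = 7.875 / 3570.75 = 7/3174.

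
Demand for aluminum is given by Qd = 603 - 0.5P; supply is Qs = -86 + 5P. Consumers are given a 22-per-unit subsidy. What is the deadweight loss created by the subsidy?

Pre-subsidy: 603 - 0.5P = -86 + 5P gives P* = 1378/11, Q* = 5944/11.
With the rebate, buyers effectively pay Pb = Ps − 22, where Ps is the price sellers receive.
Demand in terms of Ps becomes Qd = 603 − 0.5(Ps − 22) = 614 - 0.5Ps. Setting this equal to supply: 614 - 0.5Ps = -86 + 5Ps, so Ps = 1400/11.
Buyers pay Pb = 1400/11 − 22 = 1158/11; Q' = -86 + 5·(1400/11) = 6054/11.
The subsidy expands output by 6054/11 − 5944/11 = 10 past the efficient level; on those units the gap between marginal cost and willingness to pay runs from 0 up to 22.
DWL = ½ × 22 × 10 = 110.

Deadweight loss = 110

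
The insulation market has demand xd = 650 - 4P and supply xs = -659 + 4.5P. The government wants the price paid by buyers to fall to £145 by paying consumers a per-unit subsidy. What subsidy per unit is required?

Required subsidy s = £17 per unit

At a buyer price of 145, quantity demanded is 650 − 4·145 = 70.
Sellers supply 70 only when they receive Ps with -659 + 4.5·Ps = 70, i.e. Ps = 162.
s = Ps − Pb = 162 − 145 = 17.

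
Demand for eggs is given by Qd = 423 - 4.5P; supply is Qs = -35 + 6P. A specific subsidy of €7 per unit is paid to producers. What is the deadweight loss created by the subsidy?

Pre-subsidy: 423 - 4.5P = -35 + 6P gives P* = 916/21, Q* = 1587/7.
With the subsidy, sellers receive Ps = Pb + 7 for each unit, where Pb is the price buyers pay.
Supply in terms of Pb becomes Qs = -35 + 6(Pb + 7) = 7 + 6Pb. Setting this equal to demand: 423 - 4.5Pb = 7 + 6Pb, so Pb = 832/21.
Sellers receive Ps = 832/21 + 7 = 979/21; Q' = 423 − 4.5·(832/21) = 1713/7.
The subsidy expands output by 1713/7 − 1587/7 = 18 past the efficient level; on those units the gap between marginal cost and willingness to pay runs from 0 up to 7.
DWL = ½ × 7 × 18 = 63.

Deadweight loss = €63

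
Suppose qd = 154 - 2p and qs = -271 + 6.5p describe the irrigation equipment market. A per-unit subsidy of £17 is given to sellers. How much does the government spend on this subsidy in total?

Pre-subsidy: 154 - 2p = -271 + 6.5p gives p* = 50, q* = 54.
With the subsidy, sellers receive ps = pb + 17 for each unit, where pb is the price buyers pay.
Supply in terms of pb becomes qs = -271 + 6.5(pb + 17) = -160.5 + 6.5pb. Setting this equal to demand: 154 - 2pb = -160.5 + 6.5pb, so pb = 37.
Sellers receive ps = 37 + 17 = 54; q' = 154 − 2·37 = 80.
Government outlay = subsidy × quantity = 17 × 80 = 1360.

Government cost = £1360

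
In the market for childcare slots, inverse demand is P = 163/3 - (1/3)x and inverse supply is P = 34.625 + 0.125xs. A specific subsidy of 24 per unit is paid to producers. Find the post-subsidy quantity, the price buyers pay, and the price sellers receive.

x' = 1049/11; buyers pay 248/11; sellers receive 512/11

Pre-subsidy: 163/3 - (1/3)x = 34.625 + 0.125x gives x* = 43 and P* = 40.
With the subsidy, sellers receive Ps = Pb + 24 for each unit, where Pb is the price buyers pay.
On the curves, Pb = 163/3 - (1/3)x and Ps = 34.625 + 0.125x; the wedge Ps − Pb = 24 gives 34.625 + 0.125x − (163/3 - (1/3)x) = 24, so x' = 1049/11.
Then Pb = 163/3 − (1/3)·(1049/11) = 248/11 and Ps = 34.625 + 0.125·(1049/11) = 512/11.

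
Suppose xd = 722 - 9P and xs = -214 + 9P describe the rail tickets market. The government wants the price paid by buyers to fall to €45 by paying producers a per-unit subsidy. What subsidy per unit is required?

At a buyer price of 45, quantity demanded is 722 − 9·45 = 317.
Sellers supply 317 only when they receive Ps with -214 + 9·Ps = 317, i.e. Ps = 59.
s = Ps − Pb = 59 − 45 = 14.

Required subsidy s = €14 per unit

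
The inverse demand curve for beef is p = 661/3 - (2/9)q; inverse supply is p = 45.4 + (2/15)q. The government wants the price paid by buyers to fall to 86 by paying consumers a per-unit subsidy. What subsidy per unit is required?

At a buyer price of 86, quantity demanded is 991.5 − 4.5·86 = 604.5.
Sellers supply 604.5 only when they receive ps = 45.4 + (2/15)·604.5 = 126.
s = ps − pb = 126 − 86 = 40.

Required subsidy s = 40 per unit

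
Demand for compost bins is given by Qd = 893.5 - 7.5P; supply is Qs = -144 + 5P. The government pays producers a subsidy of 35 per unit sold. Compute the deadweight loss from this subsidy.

Deadweight loss = 1837.5

Pre-subsidy: 893.5 - 7.5P = -144 + 5P gives P* = 83, Q* = 271.
With the subsidy, sellers receive Ps = Pb + 35 for each unit, where Pb is the price buyers pay.
Supply in terms of Pb becomes Qs = -144 + 5(Pb + 35) = 31 + 5Pb. Setting this equal to demand: 893.5 - 7.5Pb = 31 + 5Pb, so Pb = 69.
Sellers receive Ps = 69 + 35 = 104; Q' = 893.5 − 7.5·69 = 376.
The subsidy expands output by 376 − 271 = 105 past the efficient level; on those units the gap between marginal cost and willingness to pay runs from 0 up to 35.
DWL = ½ × 35 × 105 = 1837.5.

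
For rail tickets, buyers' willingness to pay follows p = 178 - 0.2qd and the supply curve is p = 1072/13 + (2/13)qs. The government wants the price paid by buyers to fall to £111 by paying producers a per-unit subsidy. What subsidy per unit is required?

At a buyer price of 111, quantity demanded is 890 − 5·111 = 335.
Sellers supply 335 only when they receive ps = 1072/13 + (2/13)·335 = 134.
s = ps − pb = 134 − 111 = 23.

Required subsidy s = £23 per unit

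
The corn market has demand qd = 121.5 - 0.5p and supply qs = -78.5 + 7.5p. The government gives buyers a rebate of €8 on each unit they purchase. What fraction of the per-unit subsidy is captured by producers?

Producer share = 0.0625

Pre-subsidy: 121.5 - 0.5p = -78.5 + 7.5p gives p* = 25, q* = 109.
With the rebate, buyers effectively pay pb = ps − 8, where ps is the price sellers receive.
Demand in terms of ps becomes qd = 121.5 − 0.5(ps − 8) = 125.5 - 0.5ps. Setting this equal to supply: 125.5 - 0.5ps = -78.5 + 7.5ps, so ps = 25.5.
Buyers pay pb = 25.5 − 8 = 17.5; q' = -78.5 + 7.5·25.5 = 112.75.
Buyers' price falls by p* − pb = 25 − 17.5 = 7.5; sellers' price rises by ps − p* = 25.5 − 25 = 0.5.
So producers capture 0.5/8 = 0.0625 of each unit of subsidy.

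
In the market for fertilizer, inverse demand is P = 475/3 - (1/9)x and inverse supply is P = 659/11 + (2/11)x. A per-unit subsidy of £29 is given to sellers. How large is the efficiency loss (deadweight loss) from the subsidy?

Deadweight loss = £1435.5

Pre-subsidy: 475/3 - (1/9)x = 659/11 + (2/11)x gives x* = 336 and P* = 121.
With the subsidy, sellers receive Ps = Pb + 29 for each unit, where Pb is the price buyers pay.
On the curves, Pb = 475/3 - (1/9)x and Ps = 659/11 + (2/11)x; the wedge Ps − Pb = 29 gives 659/11 + (2/11)x − (475/3 - (1/9)x) = 29, so x' = 435.
Then Pb = 475/3 − (1/9)·435 = 110 and Ps = 659/11 + (2/11)·435 = 139.
The subsidy expands output by 435 − 336 = 99 past the efficient level; on those units the gap between marginal cost and willingness to pay runs from 0 up to 29.
DWL = ½ × 29 × 99 = 1435.5.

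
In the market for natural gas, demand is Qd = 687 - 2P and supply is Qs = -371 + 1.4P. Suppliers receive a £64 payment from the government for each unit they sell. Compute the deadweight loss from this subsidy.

Pre-subsidy: 687 - 2P = -371 + 1.4P gives P* = 5290/17, Q* = 1099/17.
With the subsidy, sellers receive Ps = Pb + 64 for each unit, where Pb is the price buyers pay.
Supply in terms of Pb becomes Qs = -371 + 1.4(Pb + 64) = -281.4 + 1.4Pb. Setting this equal to demand: 687 - 2Pb = -281.4 + 1.4Pb, so Pb = 4842/17.
Sellers receive Ps = 4842/17 + 64 = 5930/17; Q' = 687 − 2·(4842/17) = 1995/17.
The subsidy expands output by 1995/17 − 1099/17 = 896/17 past the efficient level; on those units the gap between marginal cost and willingness to pay runs from 0 up to 64.
DWL = ½ × 64 × 896/17 = 28672/17.

Deadweight loss = 28672/17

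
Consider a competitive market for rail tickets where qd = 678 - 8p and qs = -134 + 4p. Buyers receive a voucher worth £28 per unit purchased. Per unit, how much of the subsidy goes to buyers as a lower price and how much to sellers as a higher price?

Pre-subsidy: 678 - 8p = -134 + 4p gives p* = 203/3, q* = 410/3.
With the rebate, buyers effectively pay pb = ps − 28, where ps is the price sellers receive.
Demand in terms of ps becomes qd = 678 − 8(ps − 28) = 902 - 8ps. Setting this equal to supply: 902 - 8ps = -134 + 4ps, so ps = 259/3.
Buyers pay pb = 259/3 − 28 = 175/3; q' = -134 + 4·(259/3) = 634/3.
Buyers' price falls by p* − pb = 203/3 − 175/3 = 28/3; sellers' price rises by ps − p* = 259/3 − 203/3 = 56/3.

Buyers gain 28/3 per unit; sellers gain 56/3 per unit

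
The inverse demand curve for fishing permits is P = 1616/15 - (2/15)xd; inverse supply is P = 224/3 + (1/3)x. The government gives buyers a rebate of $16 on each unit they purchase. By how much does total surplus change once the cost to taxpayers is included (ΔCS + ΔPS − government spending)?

Net change in total surplus = -1920/7

Pre-subsidy: 1616/15 - (2/15)x = 224/3 + (1/3)x gives x* = 496/7 and P* = 688/7.
With the rebate, buyers effectively pay Pb = Ps − 16, where Ps is the price sellers receive.
On the curves, Pb = 1616/15 - (2/15)x and Ps = 224/3 + (1/3)x; the wedge Ps − Pb = 16 gives 224/3 + (1/3)x − (1616/15 - (2/15)x) = 16, so x' = 736/7.
Then Pb = 1616/15 − (2/15)·(736/7) = 656/7 and Ps = 224/3 + (1/3)·(736/7) = 768/7.
ΔCS = ½(496/7 + 736/7)(688/7 − 656/7) = 2816/7; ΔPS = ½(496/7 + 736/7)(768/7 − 688/7) = 7040/7.
Government spending = 16 × 736/7 = 11776/7.
Net change = 2816/7 + 7040/7 − 11776/7 = -1920/7. The loss equals the DWL triangle ½·16·240/7.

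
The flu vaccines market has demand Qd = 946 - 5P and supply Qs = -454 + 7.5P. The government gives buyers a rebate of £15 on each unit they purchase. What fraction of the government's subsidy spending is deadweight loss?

DWL / government spending = 45/862

Pre-subsidy: 946 - 5P = -454 + 7.5P gives P* = 112, Q* = 386.
With the rebate, buyers effectively pay Pb = Ps − 15, where Ps is the price sellers receive.
Demand in terms of Ps becomes Qd = 946 − 5(Ps − 15) = 1021 - 5Ps. Setting this equal to supply: 1021 - 5Ps = -454 + 7.5Ps, so Ps = 118.
Buyers pay Pb = 118 − 15 = 103; Q' = -454 + 7.5·118 = 431.
ΔCS = ½(386 + 431)(112 − 103) = 3676.5; ΔPS = ½(386 + 431)(118 − 112) = 2451.
Government spending = 15 × 431 = 6465.
DWL = ½ × 15 × (431 − 386) = 337.5; fraction = 337.5 / 6465 = 45/862.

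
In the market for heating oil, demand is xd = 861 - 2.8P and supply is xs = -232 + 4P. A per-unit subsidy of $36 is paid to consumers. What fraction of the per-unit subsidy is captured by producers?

Pre-subsidy: 861 - 2.8P = -232 + 4P gives P* = 5465/34, x* = 6986/17.
With the rebate, buyers effectively pay Pb = Ps − 36, where Ps is the price sellers receive.
Demand in terms of Ps becomes xd = 861 − 2.8(Ps − 36) = 961.8 - 2.8Ps. Setting this equal to supply: 961.8 - 2.8Ps = -232 + 4Ps, so Ps = 5969/34.
Buyers pay Pb = 5969/34 − 36 = 4745/34; x' = -232 + 4·(5969/34) = 7994/17.
Buyers' price falls by P* − Pb = 5465/34 − 4745/34 = 360/17; sellers' price rises by Ps − P* = 5969/34 − 5465/34 = 252/17.
So producers capture (252/17)/36 = 7/17 of each unit of subsidy.

Producer share = 7/17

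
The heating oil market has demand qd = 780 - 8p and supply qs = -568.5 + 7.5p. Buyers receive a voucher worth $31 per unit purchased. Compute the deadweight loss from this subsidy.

Deadweight loss = $1860

Pre-subsidy: 780 - 8p = -568.5 + 7.5p gives p* = 87, q* = 84.
With the rebate, buyers effectively pay pb = ps − 31, where ps is the price sellers receive.
Demand in terms of ps becomes qd = 780 − 8(ps − 31) = 1028 - 8ps. Setting this equal to supply: 1028 - 8ps = -568.5 + 7.5ps, so ps = 103.
Buyers pay pb = 103 − 31 = 72; q' = -568.5 + 7.5·103 = 204.
The subsidy expands output by 204 − 84 = 120 past the efficient level; on those units the gap between marginal cost and willingness to pay runs from 0 up to 31.
DWL = ½ × 31 × 120 = 1860.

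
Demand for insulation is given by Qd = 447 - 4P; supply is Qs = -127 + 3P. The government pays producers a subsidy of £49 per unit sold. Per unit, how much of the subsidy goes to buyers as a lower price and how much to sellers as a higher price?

Pre-subsidy: 447 - 4P = -127 + 3P gives P* = 82, Q* = 119.
With the subsidy, sellers receive Ps = Pb + 49 for each unit, where Pb is the price buyers pay.
Supply in terms of Pb becomes Qs = -127 + 3(Pb + 49) = 20 + 3Pb. Setting this equal to demand: 447 - 4Pb = 20 + 3Pb, so Pb = 61.
Sellers receive Ps = 61 + 49 = 110; Q' = 447 − 4·61 = 203.
Buyers' price falls by P* − Pb = 82 − 61 = 21; sellers' price rises by Ps − P* = 110 − 82 = 28.

Buyers gain £21 per unit; sellers gain £28 per unit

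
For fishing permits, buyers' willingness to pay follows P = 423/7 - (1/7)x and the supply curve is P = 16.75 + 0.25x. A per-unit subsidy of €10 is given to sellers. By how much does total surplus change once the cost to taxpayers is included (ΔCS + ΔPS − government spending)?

Pre-subsidy: 423/7 - (1/7)x = 16.75 + 0.25x gives x* = 1223/11 and P* = 490/11.
With the subsidy, sellers receive Ps = Pb + 10 for each unit, where Pb is the price buyers pay.
On the curves, Pb = 423/7 - (1/7)x and Ps = 16.75 + 0.25x; the wedge Ps − Pb = 10 gives 16.75 + 0.25x − (423/7 - (1/7)x) = 10, so x' = 1503/11.
Then Pb = 423/7 − (1/7)·(1503/11) = 450/11 and Ps = 16.75 + 0.25·(1503/11) = 560/11.
ΔCS = ½(1223/11 + 1503/11)(490/11 − 450/11) = 54520/121; ΔPS = ½(1223/11 + 1503/11)(560/11 − 490/11) = 95410/121.
Government spending = 10 × 1503/11 = 15030/11.
Net change = 54520/121 + 95410/121 − 15030/11 = -1400/11. The loss equals the DWL triangle ½·10·280/11.

Net change in total surplus = -1400/11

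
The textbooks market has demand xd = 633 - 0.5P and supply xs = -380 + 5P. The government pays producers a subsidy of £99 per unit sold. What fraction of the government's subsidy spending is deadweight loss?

DWL / government spending = 99/2578

Pre-subsidy: 633 - 0.5P = -380 + 5P gives P* = 2026/11, x* = 5950/11.
With the subsidy, sellers receive Ps = Pb + 99 for each unit, where Pb is the price buyers pay.
Supply in terms of Pb becomes xs = -380 + 5(Pb + 99) = 115 + 5Pb. Setting this equal to demand: 633 - 0.5Pb = 115 + 5Pb, so Pb = 1036/11.
Sellers receive Ps = 1036/11 + 99 = 2125/11; x' = 633 − 0.5·(1036/11) = 6445/11.
ΔCS = ½(5950/11 + 6445/11)(2026/11 − 1036/11) = 557775/11; ΔPS = ½(5950/11 + 6445/11)(2125/11 − 2026/11) = 111555/22.
Government spending = 99 × 6445/11 = 58005.
DWL = ½ × 99 × (6445/11 − 5950/11) = 2227.5; fraction = 2227.5 / 58005 = 99/2578.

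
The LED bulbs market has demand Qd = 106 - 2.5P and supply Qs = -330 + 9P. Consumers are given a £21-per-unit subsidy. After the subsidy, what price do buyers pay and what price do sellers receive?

Pre-subsidy: 106 - 2.5P = -330 + 9P gives P* = 872/23, Q* = 258/23.
With the rebate, buyers effectively pay Pb = Ps − 21, where Ps is the price sellers receive.
Demand in terms of Ps becomes Qd = 106 − 2.5(Ps − 21) = 158.5 - 2.5Ps. Setting this equal to supply: 158.5 - 2.5Ps = -330 + 9Ps, so Ps = 977/23.
Buyers pay Pb = 977/23 − 21 = 494/23; Q' = -330 + 9·(977/23) = 1203/23.

Buyers pay 494/23; sellers receive 977/23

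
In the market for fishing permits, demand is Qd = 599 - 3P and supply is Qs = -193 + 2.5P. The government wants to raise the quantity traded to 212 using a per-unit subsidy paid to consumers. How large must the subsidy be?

Required subsidy s = 33 per unit

At Q = 212, invert demand for the buyer price: Pb = (599 − 212)/3 = 129; invert supply for the seller price: Ps = (212 − (-193))/2.5 = 162.
The subsidy must fill the gap: s = Ps − Pb = 162 − 129 = 33.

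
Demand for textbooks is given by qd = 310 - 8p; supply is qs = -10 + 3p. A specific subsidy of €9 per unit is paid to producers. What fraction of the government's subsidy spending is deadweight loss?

Pre-subsidy: 310 - 8p = -10 + 3p gives p* = 320/11, q* = 850/11.
With the subsidy, sellers receive ps = pb + 9 for each unit, where pb is the price buyers pay.
Supply in terms of pb becomes qs = -10 + 3(pb + 9) = 17 + 3pb. Setting this equal to demand: 310 - 8pb = 17 + 3pb, so pb = 293/11.
Sellers receive ps = 293/11 + 9 = 392/11; q' = 310 − 8·(293/11) = 1066/11.
ΔCS = ½(850/11 + 1066/11)(320/11 − 293/11) = 25866/121; ΔPS = ½(850/11 + 1066/11)(392/11 − 320/11) = 68976/121.
Government spending = 9 × 1066/11 = 9594/11.
DWL = ½ × 9 × (1066/11 − 850/11) = 972/11; fraction = (972/11) / (9594/11) = 54/533.

DWL / government spending = 54/533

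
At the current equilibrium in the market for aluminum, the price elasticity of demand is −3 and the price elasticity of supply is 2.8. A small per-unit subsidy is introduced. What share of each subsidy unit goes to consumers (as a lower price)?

For a small subsidy around the equilibrium, the benefit split depends on the relative slopes, which at a point are proportional to the elasticities.
Buyer share = εs/(εs + |εd|) = 2.8/(2.8 + 3) = 14/29; seller share = |εd|/(εs + |εd|) = 15/29.

Consumer share = 14/29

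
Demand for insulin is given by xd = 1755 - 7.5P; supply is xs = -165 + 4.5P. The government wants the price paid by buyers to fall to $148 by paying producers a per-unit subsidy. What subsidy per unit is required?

Required subsidy s = $32 per unit

At a buyer price of 148, quantity demanded is 1755 − 7.5·148 = 645.
Sellers supply 645 only when they receive Ps with -165 + 4.5·Ps = 645, i.e. Ps = 180.
s = Ps − Pb = 180 − 148 = 32.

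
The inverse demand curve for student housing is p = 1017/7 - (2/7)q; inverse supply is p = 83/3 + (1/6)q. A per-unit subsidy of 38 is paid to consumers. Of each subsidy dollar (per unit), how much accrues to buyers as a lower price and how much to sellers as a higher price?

Buyers gain 24 per unit; sellers gain 14 per unit

Pre-subsidy: 1017/7 - (2/7)q = 83/3 + (1/6)q gives q* = 260 and p* = 71.
With the rebate, buyers effectively pay pb = ps − 38, where ps is the price sellers receive.
On the curves, pb = 1017/7 - (2/7)q and ps = 83/3 + (1/6)q; the wedge ps − pb = 38 gives 83/3 + (1/6)q − (1017/7 - (2/7)q) = 38, so q' = 344.
Then pb = 1017/7 − (2/7)·344 = 47 and ps = 83/3 + (1/6)·344 = 85.
Buyers' price falls by p* − pb = 71 − 47 = 24; sellers' price rises by ps − p* = 85 − 71 = 14.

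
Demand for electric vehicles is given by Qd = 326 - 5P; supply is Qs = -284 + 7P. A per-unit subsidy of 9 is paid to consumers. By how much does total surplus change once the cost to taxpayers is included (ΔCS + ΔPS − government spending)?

Pre-subsidy: 326 - 5P = -284 + 7P gives P* = 305/6, Q* = 431/6.
With the rebate, buyers effectively pay Pb = Ps − 9, where Ps is the price sellers receive.
Demand in terms of Ps becomes Qd = 326 − 5(Ps − 9) = 371 - 5Ps. Setting this equal to supply: 371 - 5Ps = -284 + 7Ps, so Ps = 655/12.
Buyers pay Pb = 655/12 − 9 = 547/12; Q' = -284 + 7·(655/12) = 1177/12.
ΔCS = ½(431/6 + 1177/12)(305/6 − 547/12) = 446.03125; ΔPS = ½(431/6 + 1177/12)(655/12 − 305/6) = 318.59375.
Government spending = 9 × 1177/12 = 882.75.
Net change = 446.03125 + 318.59375 − 882.75 = -118.125. The loss equals the DWL triangle ½·9·26.25.

Net change in total surplus = -118.125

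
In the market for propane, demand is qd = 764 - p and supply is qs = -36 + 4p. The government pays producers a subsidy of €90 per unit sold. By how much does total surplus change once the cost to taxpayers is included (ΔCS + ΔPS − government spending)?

Pre-subsidy: 764 - p = -36 + 4p gives p* = 160, q* = 604.
With the subsidy, sellers receive ps = pb + 90 for each unit, where pb is the price buyers pay.
Supply in terms of pb becomes qs = -36 + 4(pb + 90) = 324 + 4pb. Setting this equal to demand: 764 - pb = 324 + 4pb, so pb = 88.
Sellers receive ps = 88 + 90 = 178; q' = 764 − 1·88 = 676.
ΔCS = ½(604 + 676)(160 − 88) = 46080; ΔPS = ½(604 + 676)(178 − 160) = 11520.
Government spending = 90 × 676 = 60840.
Net change = 46080 + 11520 − 60840 = -3240. The loss equals the DWL triangle ½·90·72.

Net change in total surplus = -€3240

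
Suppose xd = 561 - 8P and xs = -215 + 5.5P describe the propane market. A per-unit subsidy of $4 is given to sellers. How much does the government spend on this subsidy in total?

Government cost = 12332/27

Pre-subsidy: 561 - 8P = -215 + 5.5P gives P* = 1552/27, x* = 2731/27.
With the subsidy, sellers receive Ps = Pb + 4 for each unit, where Pb is the price buyers pay.
Supply in terms of Pb becomes xs = -215 + 5.5(Pb + 4) = -193 + 5.5Pb. Setting this equal to demand: 561 - 8Pb = -193 + 5.5Pb, so Pb = 1508/27.
Sellers receive Ps = 1508/27 + 4 = 1616/27; x' = 561 − 8·(1508/27) = 3083/27.
Government outlay = subsidy × quantity = 4 × 3083/27 = 12332/27.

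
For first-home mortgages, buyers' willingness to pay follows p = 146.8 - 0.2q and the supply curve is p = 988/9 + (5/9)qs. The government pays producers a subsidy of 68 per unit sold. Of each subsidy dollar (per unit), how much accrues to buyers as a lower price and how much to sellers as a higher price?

Buyers gain 18 per unit; sellers gain 50 per unit

Pre-subsidy: 146.8 - 0.2q = 988/9 + (5/9)q gives q* = 49 and p* = 137.
With the subsidy, sellers receive ps = pb + 68 for each unit, where pb is the price buyers pay.
On the curves, pb = 146.8 - 0.2q and ps = 988/9 + (5/9)q; the wedge ps − pb = 68 gives 988/9 + (5/9)q − (146.8 - 0.2q) = 68, so q' = 139.
Then pb = 146.8 − 0.2·139 = 119 and ps = 988/9 + (5/9)·139 = 187.
Buyers' price falls by p* − pb = 137 − 119 = 18; sellers' price rises by ps − p* = 187 − 137 = 50.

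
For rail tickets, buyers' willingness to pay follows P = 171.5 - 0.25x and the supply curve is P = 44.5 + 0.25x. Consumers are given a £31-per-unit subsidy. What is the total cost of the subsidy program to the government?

Government cost = £9796

Pre-subsidy: 171.5 - 0.25x = 44.5 + 0.25x gives x* = 254 and P* = 108.
With the rebate, buyers effectively pay Pb = Ps − 31, where Ps is the price sellers receive.
On the curves, Pb = 171.5 - 0.25x and Ps = 44.5 + 0.25x; the wedge Ps − Pb = 31 gives 44.5 + 0.25x − (171.5 - 0.25x) = 31, so x' = 316.
Then Pb = 171.5 − 0.25·316 = 92.5 and Ps = 44.5 + 0.25·316 = 123.5.
Government outlay = subsidy × quantity = 31 × 316 = 9796.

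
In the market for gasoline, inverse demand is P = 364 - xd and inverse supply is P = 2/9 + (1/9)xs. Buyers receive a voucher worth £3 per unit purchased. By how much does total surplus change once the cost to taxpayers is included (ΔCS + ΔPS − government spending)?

Pre-subsidy: 364 - x = 2/9 + (1/9)x gives x* = 327.4 and P* = 36.6.
With the rebate, buyers effectively pay Pb = Ps − 3, where Ps is the price sellers receive.
On the curves, Pb = 364 - x and Ps = 2/9 + (1/9)x; the wedge Ps − Pb = 3 gives 2/9 + (1/9)x − (364 - x) = 3, so x' = 330.1.
Then Pb = 364 − 1·330.1 = 33.9 and Ps = 2/9 + (1/9)·330.1 = 36.9.
ΔCS = ½(327.4 + 330.1)(36.6 − 33.9) = 887.625; ΔPS = ½(327.4 + 330.1)(36.9 − 36.6) = 98.625.
Government spending = 3 × 330.1 = 990.3.
Net change = 887.625 + 98.625 − 990.3 = -4.05. The loss equals the DWL triangle ½·3·2.7.

Net change in total surplus = -£4.05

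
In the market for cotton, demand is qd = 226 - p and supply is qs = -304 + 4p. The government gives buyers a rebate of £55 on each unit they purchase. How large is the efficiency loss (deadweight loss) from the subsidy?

Pre-subsidy: 226 - p = -304 + 4p gives p* = 106, q* = 120.
With the rebate, buyers effectively pay pb = ps − 55, where ps is the price sellers receive.
Demand in terms of ps becomes qd = 226 − 1(ps − 55) = 281 - ps. Setting this equal to supply: 281 - ps = -304 + 4ps, so ps = 117.
Buyers pay pb = 117 − 55 = 62; q' = -304 + 4·117 = 164.
The subsidy expands output by 164 − 120 = 44 past the efficient level; on those units the gap between marginal cost and willingness to pay runs from 0 up to 55.
DWL = ½ × 55 × 44 = 1210.

Deadweight loss = £1210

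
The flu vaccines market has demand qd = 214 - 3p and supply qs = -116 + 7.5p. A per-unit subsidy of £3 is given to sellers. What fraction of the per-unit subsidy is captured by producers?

Pre-subsidy: 214 - 3p = -116 + 7.5p gives p* = 220/7, q* = 838/7.
With the subsidy, sellers receive ps = pb + 3 for each unit, where pb is the price buyers pay.
Supply in terms of pb becomes qs = -116 + 7.5(pb + 3) = -93.5 + 7.5pb. Setting this equal to demand: 214 - 3pb = -93.5 + 7.5pb, so pb = 205/7.
Sellers receive ps = 205/7 + 3 = 226/7; q' = 214 − 3·(205/7) = 883/7.
Buyers' price falls by p* − pb = 220/7 − 205/7 = 15/7; sellers' price rises by ps − p* = 226/7 − 220/7 = 6/7.
So producers capture (6/7)/3 = 2/7 of each unit of subsidy.

Producer share = 2/7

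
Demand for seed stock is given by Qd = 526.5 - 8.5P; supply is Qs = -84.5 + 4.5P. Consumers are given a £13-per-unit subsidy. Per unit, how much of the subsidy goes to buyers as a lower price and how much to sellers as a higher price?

Pre-subsidy: 526.5 - 8.5P = -84.5 + 4.5P gives P* = 47, Q* = 127.
With the rebate, buyers effectively pay Pb = Ps − 13, where Ps is the price sellers receive.
Demand in terms of Ps becomes Qd = 526.5 − 8.5(Ps − 13) = 637 - 8.5Ps. Setting this equal to supply: 637 - 8.5Ps = -84.5 + 4.5Ps, so Ps = 55.5.
Buyers pay Pb = 55.5 − 13 = 42.5; Q' = -84.5 + 4.5·55.5 = 165.25.
Buyers' price falls by P* − Pb = 47 − 42.5 = 4.5; sellers' price rises by Ps − P* = 55.5 − 47 = 8.5.

Buyers gain £4.5 per unit; sellers gain £8.5 per unit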